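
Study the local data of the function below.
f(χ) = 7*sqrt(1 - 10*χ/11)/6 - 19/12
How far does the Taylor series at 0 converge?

Branch term (7/6)*sqrt(1 - χ/(11/10)): its argument vanishes at χ = 11/10, a square-root branch point, modulus 11/10.
The radius of convergence is the smallest modulus among the singular points: 11/10.

The radius of convergence is 11/10.


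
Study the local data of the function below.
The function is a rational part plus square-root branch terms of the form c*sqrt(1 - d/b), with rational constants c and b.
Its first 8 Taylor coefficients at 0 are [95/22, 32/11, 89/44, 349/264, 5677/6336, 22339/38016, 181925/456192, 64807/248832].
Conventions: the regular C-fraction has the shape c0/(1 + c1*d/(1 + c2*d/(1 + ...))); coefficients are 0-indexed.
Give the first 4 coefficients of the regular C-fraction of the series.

Taylor coefficients (read off): a_0 = 95/22, a_1 = 32/11, a_2 = 89/44, a_3 = 349/264.
c0 = a_0 = 95/22. Peel one level at a time: if S = 1 + c*d/S' with S'(0) = 1, then c is the d-coefficient of S and S' = c*d/(S - 1).
S_1 = c0/f = 1 + (-64/95)*d + (-263/18050)*d^2 + ...; c1 = -64/95.
S_2 = c1*d/(S_1 - 1) = 1 + (-263/12160)*d + (1427/49152)*d^2 + ...; c2 = -263/12160.
S_3 = c2*d/(S_2 - 1) = 1 + (135565/100992)*d + ...; c3 = 135565/100992.

The regular C-fraction coefficients are [95/22, -64/95, -263/12160, 135565/100992].


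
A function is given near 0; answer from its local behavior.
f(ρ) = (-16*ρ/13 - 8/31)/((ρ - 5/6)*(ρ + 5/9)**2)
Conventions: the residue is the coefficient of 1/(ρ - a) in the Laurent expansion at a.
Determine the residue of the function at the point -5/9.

At the order-2 pole -5/9 set g(ρ) = (ρ - (-5/9))^2*f(ρ) = (-16*ρ/13 - 8/31)/(ρ - 5/6).
Order-2 pole: residue = g'(a); g'(-5/9) = 167616/251875, so the residue is 167616/251875.

The residue is 167616/251875.


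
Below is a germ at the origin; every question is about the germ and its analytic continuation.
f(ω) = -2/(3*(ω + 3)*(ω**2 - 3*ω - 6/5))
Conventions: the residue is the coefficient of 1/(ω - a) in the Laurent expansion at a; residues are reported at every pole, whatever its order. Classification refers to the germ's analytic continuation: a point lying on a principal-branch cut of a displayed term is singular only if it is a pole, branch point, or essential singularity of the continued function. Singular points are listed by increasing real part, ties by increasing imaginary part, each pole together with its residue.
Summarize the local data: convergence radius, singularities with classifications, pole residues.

Radius of convergence at 0: -3/2 + (1/10)*sqrt(345).
At -3: a pole of order 1; residue -5/126.
At 3/2 - (1/10)*sqrt(345): a pole of order 1; residue 5/252 + (5/1932)*sqrt(345).
At 3/2 + (1/10)*sqrt(345): a pole of order 1; residue 5/252 - (5/1932)*sqrt(345).

Denominator factor (ω + 3): pole of order 1 at -3, modulus 3.
Denominator factor (ω**2 - 3*ω - 6/5): discriminant 69/5, real irrational roots 3/2 + (1/10)*sqrt(345) and 3/2 - (1/10)*sqrt(345); poles of order 1, moduli 3/2 + (1/10)*sqrt(345) and -3/2 + (1/10)*sqrt(345).
The radius of convergence is the smallest modulus among the singular points: -3/2 + (1/10)*sqrt(345).
At the order-1 pole -3 set g(ω) = (ω - (-3))*f(ω) = -2/(3*(ω**2 - 3*ω - 6/5)).
Simple pole: residue = g(a) at a = -3, which is -5/126.
The factor ω**2 - 3*ω - 6/5 splits as (ω - a)(ω - a') with a = 3/2 - (1/10)*sqrt(345), a' = 3/2 + (1/10)*sqrt(345). At the order-1 pole a set g(ω) = (ω - a)*f(ω) = [-2/(3*(ω + 3))] / (ω - a').
Simple pole: residue = g(a) at a = 3/2 - (1/10)*sqrt(345), which is 5/252 + (5/1932)*sqrt(345).
The factor ω**2 - 3*ω - 6/5 splits as (ω - a)(ω - a') with a = 3/2 + (1/10)*sqrt(345), a' = 3/2 - (1/10)*sqrt(345). At the order-1 pole a set g(ω) = (ω - a)*f(ω) = [-2/(3*(ω + 3))] / (ω - a').
Simple pole: residue = g(a) at a = 3/2 + (1/10)*sqrt(345), which is 5/252 - (5/1932)*sqrt(345).
List the singular points by increasing real part (a conjugate pair: the negative imaginary part first).


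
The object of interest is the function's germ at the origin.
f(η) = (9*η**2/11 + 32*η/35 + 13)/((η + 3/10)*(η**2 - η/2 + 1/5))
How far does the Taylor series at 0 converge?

Denominator factor (η**2 - η/2 + 1/5): discriminant -11/20, complex-conjugate roots (1/4) + ((1/20)*sqrt(55))*i and (1/4) - ((1/20)*sqrt(55))*i; poles of order 1, moduli (1/5)*sqrt(5) and (1/5)*sqrt(5).
Denominator factor (η + 3/10): pole of order 1 at -3/10, modulus 3/10.
The radius of convergence is the smallest modulus among the singular points: 3/10.

The radius of convergence is 3/10.


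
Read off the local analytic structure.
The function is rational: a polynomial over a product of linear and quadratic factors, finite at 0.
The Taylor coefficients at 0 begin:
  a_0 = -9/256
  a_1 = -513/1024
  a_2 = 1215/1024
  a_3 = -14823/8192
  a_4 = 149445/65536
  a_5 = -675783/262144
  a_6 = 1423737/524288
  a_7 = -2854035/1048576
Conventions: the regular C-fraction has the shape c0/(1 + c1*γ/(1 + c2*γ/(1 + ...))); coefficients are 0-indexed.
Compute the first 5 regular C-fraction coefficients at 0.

Taylor coefficients (read off): a_0 = -9/256, a_1 = -513/1024, a_2 = 1215/1024, a_3 = -14823/8192, a_4 = 149445/65536.
c0 = a_0 = -9/256. Peel one level at a time: if S = 1 + c*γ/S' with S'(0) = 1, then c is the γ-coefficient of S and S' = c*γ/(S - 1).
S_1 = c0/f = 1 + (-57/4)*γ + (3789/16)*γ^2 + ...; c1 = -57/4.
S_2 = c1*γ/(S_1 - 1) = 1 + (1263/76)*γ + (5769/2888)*γ^2 + ...; c2 = 1263/76.
S_3 = c2*γ/(S_2 - 1) = 1 + (-1923/15998)*γ + (-83349/2835856)*γ^2 + ...; c3 = -1923/15998.
S_4 = c3*γ/(S_3 - 1) = 1 + (-527877/2158888)*γ + ...; c4 = -527877/2158888.

The regular C-fraction coefficients are [-9/256, -57/4, 1263/76, -1923/15998, -527877/2158888].


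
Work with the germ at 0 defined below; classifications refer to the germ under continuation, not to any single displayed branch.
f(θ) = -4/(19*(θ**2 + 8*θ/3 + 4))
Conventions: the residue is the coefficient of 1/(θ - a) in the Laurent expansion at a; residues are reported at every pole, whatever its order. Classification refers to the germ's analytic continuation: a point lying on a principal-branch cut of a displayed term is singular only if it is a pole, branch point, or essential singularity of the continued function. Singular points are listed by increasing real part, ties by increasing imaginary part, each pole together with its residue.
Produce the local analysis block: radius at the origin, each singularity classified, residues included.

Radius of convergence at 0: 2.
At (-4/3) - ((2/3)*sqrt(5))*i: a pole of order 1; residue -((3/95)*sqrt(5))*i.
At (-4/3) + ((2/3)*sqrt(5))*i: a pole of order 1; residue ((3/95)*sqrt(5))*i.

Denominator factor (θ**2 + 8*θ/3 + 4): discriminant -80/9, complex-conjugate roots (-4/3) + ((2/3)*sqrt(5))*i and (-4/3) - ((2/3)*sqrt(5))*i; poles of order 1, moduli 2 and 2.
The radius of convergence is the smallest modulus among the singular points: 2.
The factor θ**2 + 8*θ/3 + 4 splits as (θ - a)(θ - a') with a = (-4/3) - ((2/3)*sqrt(5))*i, a' = (-4/3) + ((2/3)*sqrt(5))*i. At the order-1 pole a set g(θ) = (θ - a)*f(θ) = [-4/19] / (θ - a').
Simple pole: residue = g(a) at a = (-4/3) - ((2/3)*sqrt(5))*i, which is -((3/95)*sqrt(5))*i.
The factor θ**2 + 8*θ/3 + 4 splits as (θ - a)(θ - a') with a = (-4/3) + ((2/3)*sqrt(5))*i, a' = (-4/3) - ((2/3)*sqrt(5))*i. At the order-1 pole a set g(θ) = (θ - a)*f(θ) = [-4/19] / (θ - a').
Simple pole: residue = g(a) at a = (-4/3) + ((2/3)*sqrt(5))*i, which is ((3/95)*sqrt(5))*i.
List the singular points by increasing real part (a conjugate pair: the negative imaginary part first).


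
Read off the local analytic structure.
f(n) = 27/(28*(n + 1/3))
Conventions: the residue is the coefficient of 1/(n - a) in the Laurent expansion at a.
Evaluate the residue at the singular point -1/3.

The residue is 27/28.

At the order-1 pole -1/3 set g(n) = (n - (-1/3))*f(n) = 27/28.
Simple pole: residue = g(a) at a = -1/3, which is 27/28.


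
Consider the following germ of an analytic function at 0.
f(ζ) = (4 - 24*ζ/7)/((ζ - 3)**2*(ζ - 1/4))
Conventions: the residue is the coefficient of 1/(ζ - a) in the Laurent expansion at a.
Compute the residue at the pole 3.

The residue is -32/77.

At the order-2 pole 3 set g(ζ) = (ζ - (3))^2*f(ζ) = (4 - 24*ζ/7)/(ζ - 1/4).
Order-2 pole: residue = g'(a); g'(3) = -32/77, so the residue is -32/77.


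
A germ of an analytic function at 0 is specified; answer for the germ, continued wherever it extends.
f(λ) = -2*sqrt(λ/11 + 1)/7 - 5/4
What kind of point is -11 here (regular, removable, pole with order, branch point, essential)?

The point is an algebraic (square-root) branch point.

The term (-2/7)*sqrt(1 - λ/(-11)) has argument 1 - -11/(-11) = 0 at -11: a square-root (algebraic, two-sheeted) branch point; the remaining terms are analytic or single-valued there.


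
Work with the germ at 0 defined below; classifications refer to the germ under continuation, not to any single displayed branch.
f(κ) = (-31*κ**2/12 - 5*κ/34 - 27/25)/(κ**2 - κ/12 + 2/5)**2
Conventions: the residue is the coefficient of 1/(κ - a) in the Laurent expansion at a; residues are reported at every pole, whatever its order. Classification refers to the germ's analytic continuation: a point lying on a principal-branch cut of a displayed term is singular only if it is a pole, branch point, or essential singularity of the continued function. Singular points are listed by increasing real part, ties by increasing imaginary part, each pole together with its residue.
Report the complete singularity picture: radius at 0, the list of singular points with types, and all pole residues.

Denominator factor (κ**2 - κ/12 + 2/5)^2: discriminant -1147/720, complex-conjugate roots (1/24) + ((1/120)*sqrt(5735))*i and (1/24) - ((1/120)*sqrt(5735))*i; poles of order 2, moduli (1/5)*sqrt(10) and (1/5)*sqrt(10).
The radius of convergence is the smallest modulus among the singular points: (1/5)*sqrt(10).
The factor κ**2 - κ/12 + 2/5 splits as (κ - a)(κ - a') with a = (1/24) - ((1/120)*sqrt(5735))*i, a' = (1/24) + ((1/120)*sqrt(5735))*i. At the order-2 pole a set g(κ) = (κ - a)^2*f(κ) = [-31*κ**2/12 - 5*κ/34 - 27/25] / (κ - a')^2.
Order-2 pole: residue = g'(a); g'((1/24) - ((1/120)*sqrt(5735))*i) = -((3113064/111826765)*sqrt(5735))*i, so the residue is -((3113064/111826765)*sqrt(5735))*i.
The factor κ**2 - κ/12 + 2/5 splits as (κ - a)(κ - a') with a = (1/24) + ((1/120)*sqrt(5735))*i, a' = (1/24) - ((1/120)*sqrt(5735))*i. At the order-2 pole a set g(κ) = (κ - a)^2*f(κ) = [-31*κ**2/12 - 5*κ/34 - 27/25] / (κ - a')^2.
Order-2 pole: residue = g'(a); g'((1/24) + ((1/120)*sqrt(5735))*i) = ((3113064/111826765)*sqrt(5735))*i, so the residue is ((3113064/111826765)*sqrt(5735))*i.
List the singular points by increasing real part (a conjugate pair: the negative imaginary part first).

Radius of convergence at 0: (1/5)*sqrt(10).
At (1/24) - ((1/120)*sqrt(5735))*i: a pole of order 2; residue -((3113064/111826765)*sqrt(5735))*i.
At (1/24) + ((1/120)*sqrt(5735))*i: a pole of order 2; residue ((3113064/111826765)*sqrt(5735))*i.


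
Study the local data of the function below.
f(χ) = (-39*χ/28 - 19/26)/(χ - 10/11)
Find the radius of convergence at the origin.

The radius of convergence is 10/11.

Denominator factor (χ - 10/11): pole of order 1 at 10/11, modulus 10/11.
The radius of convergence is the smallest modulus among the singular points: 10/11.


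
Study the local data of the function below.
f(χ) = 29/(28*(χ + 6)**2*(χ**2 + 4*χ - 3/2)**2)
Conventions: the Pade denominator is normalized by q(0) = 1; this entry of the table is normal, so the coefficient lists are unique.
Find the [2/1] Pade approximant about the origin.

The Pade approximant has numerator coefficients [29/2268, 3799/244620, 322393/12328848]; denominator coefficients [1, -2858/755].

Taylor coefficients needed (expand at 0): a_0 = 29/2268, a_1 = 145/2268, a_2 = 21895/81648, a_3 = 41441/40824.
Write the denominator as Q(χ) = 1 + q1*χ. Requiring Q*f - P = O(χ^4) with deg P <= 2 kills the coefficients of χ^3..χ^3 in Q*f:
  χ^3: a_3 + q1*a_2 = 0, i.e. 41441/40824 + (21895/81648)*q1 = 0.
Solving this linear system: q1 = -2858/755.
The numerator is Q*f truncated at degree 2: P0 = a_0 = 29/2268; P1 = a_1 + q1*a_0 = 3799/244620; P2 = a_2 + q1*a_1 = 322393/12328848.


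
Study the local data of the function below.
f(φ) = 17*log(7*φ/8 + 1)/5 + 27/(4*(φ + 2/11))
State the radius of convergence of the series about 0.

The radius of convergence is 2/11.

Denominator factor (φ + 2/11): pole of order 1 at -2/11, modulus 2/11.
Branch term (17/5)*log(1 - φ/(-8/7)): its argument vanishes at φ = -8/7, a logarithmic branch point, modulus 8/7.
The radius of convergence is the smallest modulus among the singular points: 2/11.


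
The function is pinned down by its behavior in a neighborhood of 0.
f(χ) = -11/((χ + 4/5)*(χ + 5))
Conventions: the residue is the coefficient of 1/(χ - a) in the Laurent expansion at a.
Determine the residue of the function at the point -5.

At the order-1 pole -5 set g(χ) = (χ - (-5))*f(χ) = -11/(χ + 4/5).
Simple pole: residue = g(a) at a = -5, which is 55/21.

The residue is 55/21.


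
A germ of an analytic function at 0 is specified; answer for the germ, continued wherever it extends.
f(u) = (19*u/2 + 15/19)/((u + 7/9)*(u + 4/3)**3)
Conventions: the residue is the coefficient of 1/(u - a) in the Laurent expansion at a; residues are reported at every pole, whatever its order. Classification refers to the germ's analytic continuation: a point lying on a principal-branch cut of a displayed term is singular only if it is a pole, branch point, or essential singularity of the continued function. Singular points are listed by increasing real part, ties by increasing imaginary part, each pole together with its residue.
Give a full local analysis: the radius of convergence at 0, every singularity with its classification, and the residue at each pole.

Radius of convergence at 0: 7/9.
At -4/3: a pole of order 3; residue 182817/4750.
At -7/9: a pole of order 1; residue -182817/4750.

Denominator factor (u + 7/9): pole of order 1 at -7/9, modulus 7/9.
Denominator factor (u + 4/3)^3: pole of order 3 at -4/3, modulus 4/3.
The radius of convergence is the smallest modulus among the singular points: 7/9.
At the order-3 pole -4/3 set g(u) = (u - (-4/3))^3*f(u) = (19*u/2 + 15/19)/(u + 7/9).
Order-3 pole: residue = g''(a)/2; g''(-4/3) = 182817/2375, so the residue is 182817/4750.
At the order-1 pole -7/9 set g(u) = (u - (-7/9))*f(u) = (19*u/2 + 15/19)/(u + 4/3)**3.
Simple pole: residue = g(a) at a = -7/9, which is -182817/4750.
List the singular points by increasing real part (a conjugate pair: the negative imaginary part first).


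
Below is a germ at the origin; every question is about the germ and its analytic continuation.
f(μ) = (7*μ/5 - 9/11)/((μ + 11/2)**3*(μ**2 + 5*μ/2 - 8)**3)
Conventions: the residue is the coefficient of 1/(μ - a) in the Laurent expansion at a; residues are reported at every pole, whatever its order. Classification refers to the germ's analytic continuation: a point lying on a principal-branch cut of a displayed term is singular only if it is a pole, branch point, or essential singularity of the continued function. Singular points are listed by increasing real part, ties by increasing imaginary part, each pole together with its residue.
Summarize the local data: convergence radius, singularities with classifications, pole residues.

Denominator factor (μ + 11/2)^3: pole of order 3 at -11/2, modulus 11/2.
Denominator factor (μ**2 + 5*μ/2 - 8)^3: discriminant 153/4, real irrational roots -5/4 + (3/4)*sqrt(17) and -5/4 - (3/4)*sqrt(17); poles of order 3, moduli -5/4 + (3/4)*sqrt(17) and 5/4 + (3/4)*sqrt(17).
The radius of convergence is the smallest modulus among the singular points: -5/4 + (3/4)*sqrt(17).
At the order-3 pole -11/2 set g(μ) = (μ - (-11/2))^3*f(μ) = (7*μ/5 - 9/11)/(μ**2 + 5*μ/2 - 8)**3.
Order-3 pole: residue = g''(a)/2; g''(-11/2) = -656784/4593655, so the residue is -328392/4593655.
The factor μ**2 + 5*μ/2 - 8 splits as (μ - a)(μ - a') with a = -5/4 - (3/4)*sqrt(17), a' = -5/4 + (3/4)*sqrt(17). At the order-3 pole a set g(μ) = (μ - a)^3*f(μ) = [(7*μ/5 - 9/11)/(μ + 11/2)**3] / (μ - a')^3.
Order-3 pole: residue = g''(a)/2; g''(-5/4 - (3/4)*sqrt(17)) = 328392/4593655 + (6452216/372086055)*sqrt(17), so the residue is 164196/4593655 + (3226108/372086055)*sqrt(17).
The factor μ**2 + 5*μ/2 - 8 splits as (μ - a)(μ - a') with a = -5/4 + (3/4)*sqrt(17), a' = -5/4 - (3/4)*sqrt(17). At the order-3 pole a set g(μ) = (μ - a)^3*f(μ) = [(7*μ/5 - 9/11)/(μ + 11/2)**3] / (μ - a')^3.
Order-3 pole: residue = g''(a)/2; g''(-5/4 + (3/4)*sqrt(17)) = 328392/4593655 - (6452216/372086055)*sqrt(17), so the residue is 164196/4593655 - (3226108/372086055)*sqrt(17).
List the singular points by increasing real part (a conjugate pair: the negative imaginary part first).

Radius of convergence at 0: -5/4 + (3/4)*sqrt(17).
At -11/2: a pole of order 3; residue -328392/4593655.
At -5/4 - (3/4)*sqrt(17): a pole of order 3; residue 164196/4593655 + (3226108/372086055)*sqrt(17).
At -5/4 + (3/4)*sqrt(17): a pole of order 3; residue 164196/4593655 - (3226108/372086055)*sqrt(17).


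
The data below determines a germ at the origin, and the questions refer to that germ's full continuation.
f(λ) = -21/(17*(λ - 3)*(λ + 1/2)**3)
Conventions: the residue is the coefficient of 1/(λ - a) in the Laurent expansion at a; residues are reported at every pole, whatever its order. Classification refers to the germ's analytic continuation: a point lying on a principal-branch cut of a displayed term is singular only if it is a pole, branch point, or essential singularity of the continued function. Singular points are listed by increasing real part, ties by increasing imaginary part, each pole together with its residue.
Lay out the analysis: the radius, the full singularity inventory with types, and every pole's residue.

Denominator factor (λ - 3): pole of order 1 at 3, modulus 3.
Denominator factor (λ + 1/2)^3: pole of order 3 at -1/2, modulus 1/2.
The radius of convergence is the smallest modulus among the singular points: 1/2.
At the order-3 pole -1/2 set g(λ) = (λ - (-1/2))^3*f(λ) = -21/(17*(λ - 3)).
Order-3 pole: residue = g''(a)/2; g''(-1/2) = 48/833, so the residue is 24/833.
At the order-1 pole 3 set g(λ) = (λ - (3))*f(λ) = -21/(17*(λ + 1/2)**3).
Simple pole: residue = g(a) at a = 3, which is -24/833.
List the singular points by increasing real part (a conjugate pair: the negative imaginary part first).

Radius of convergence at 0: 1/2.
At -1/2: a pole of order 3; residue 24/833.
At 3: a pole of order 1; residue -24/833.


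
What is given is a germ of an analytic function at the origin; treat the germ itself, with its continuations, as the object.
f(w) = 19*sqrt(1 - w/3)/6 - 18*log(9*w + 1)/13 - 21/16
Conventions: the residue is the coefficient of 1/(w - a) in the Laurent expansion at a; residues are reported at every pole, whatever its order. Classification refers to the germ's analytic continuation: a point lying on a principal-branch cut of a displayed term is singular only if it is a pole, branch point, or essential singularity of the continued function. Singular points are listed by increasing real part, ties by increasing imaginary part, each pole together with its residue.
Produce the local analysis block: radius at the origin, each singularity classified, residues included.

Radius of convergence at 0: 1/9.
At -1/9: a logarithmic branch point.
At 3: an algebraic (square-root) branch point.

Branch term (19/6)*sqrt(1 - w/(3)): its argument vanishes at w = 3, a square-root branch point, modulus 3.
Branch term (-18/13)*log(1 - w/(-1/9)): its argument vanishes at w = -1/9, a logarithmic branch point, modulus 1/9.
The radius of convergence is the smallest modulus among the singular points: 1/9.
List the singular points by increasing real part (a conjugate pair: the negative imaginary part first).


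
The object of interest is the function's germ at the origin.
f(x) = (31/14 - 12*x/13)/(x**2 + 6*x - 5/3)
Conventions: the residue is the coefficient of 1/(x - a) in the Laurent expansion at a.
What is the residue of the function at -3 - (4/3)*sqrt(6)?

The factor x**2 + 6*x - 5/3 splits as (x - a)(x - a') with a = -3 - (4/3)*sqrt(6), a' = -3 + (4/3)*sqrt(6). At the order-1 pole a set g(x) = (x - a)*f(x) = [31/14 - 12*x/13] / (x - a').
Simple pole: residue = g(a) at a = -3 - (4/3)*sqrt(6), which is -6/13 - (907/2912)*sqrt(6).

The residue is -6/13 - (907/2912)*sqrt(6).


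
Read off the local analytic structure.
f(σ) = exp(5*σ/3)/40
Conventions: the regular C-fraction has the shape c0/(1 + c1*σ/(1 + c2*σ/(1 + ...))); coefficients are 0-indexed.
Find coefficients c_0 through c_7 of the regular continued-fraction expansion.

Taylor coefficients (expand at 0): a_0 = 1/40, a_1 = 1/24, a_2 = 5/144, a_3 = 25/1296, a_4 = 125/15552, a_5 = 125/46656, a_6 = 625/839808, a_7 = 3125/17635968.
c0 = a_0 = 1/40. Peel one level at a time: if S = 1 + c*σ/S' with S'(0) = 1, then c is the σ-coefficient of S and S' = c*σ/(S - 1).
S_1 = c0/f = 1 + (-5/3)*σ + (25/18)*σ^2 + ...; c1 = -5/3.
S_2 = c1*σ/(S_1 - 1) = 1 + (5/6)*σ + (25/108)*σ^2 + ...; c2 = 5/6.
S_3 = c2*σ/(S_2 - 1) = 1 + (-5/18)*σ + (25/324)*σ^2 + ...; c3 = -5/18.
S_4 = c3*σ/(S_3 - 1) = 1 + (5/18)*σ + (5/108)*σ^2 + ...; c4 = 5/18.
S_5 = c4*σ/(S_4 - 1) = 1 + (-1/6)*σ + (1/36)*σ^2 + ...; c5 = -1/6.
S_6 = c5*σ/(S_5 - 1) = 1 + (1/6)*σ + (5/252)*σ^2 + ...; c6 = 1/6.
S_7 = c6*σ/(S_6 - 1) = 1 + (-5/42)*σ + ...; c7 = -5/42.

The regular C-fraction coefficients are [1/40, -5/3, 5/6, -5/18, 5/18, -1/6, 1/6, -5/42].


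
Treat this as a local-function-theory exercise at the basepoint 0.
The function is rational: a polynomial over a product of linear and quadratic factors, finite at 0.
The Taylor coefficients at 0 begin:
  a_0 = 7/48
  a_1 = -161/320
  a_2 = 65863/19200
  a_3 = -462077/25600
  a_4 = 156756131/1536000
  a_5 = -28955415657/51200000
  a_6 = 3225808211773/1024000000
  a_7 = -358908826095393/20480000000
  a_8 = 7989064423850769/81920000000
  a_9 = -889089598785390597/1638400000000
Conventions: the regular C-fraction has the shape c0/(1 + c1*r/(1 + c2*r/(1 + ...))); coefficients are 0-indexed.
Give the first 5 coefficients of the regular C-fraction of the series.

Taylor coefficients (read off): a_0 = 7/48, a_1 = -161/320, a_2 = 65863/19200, a_3 = -462077/25600, a_4 = 156756131/1536000.
c0 = a_0 = 7/48. Peel one level at a time: if S = 1 + c*r/S' with S'(0) = 1, then c is the r-coefficient of S and S' = c*r/(S - 1).
S_1 = c0/f = 1 + (69/20)*r + (-581/50)*r^2 + ...; c1 = 69/20.
S_2 = c1*r/(S_1 - 1) = 1 + (1162/345)*r + (2525987/238050)*r^2 + ...; c2 = 1162/345.
S_3 = c2*r/(S_2 - 1) = 1 + (-2525987/801780)*r + (114008661/135024400)*r^2 + ...; c3 = -2525987/801780.
S_4 = c3*r/(S_3 - 1) = 1 + (7866597609/29351968940)*r + ...; c4 = 7866597609/29351968940.

The regular C-fraction coefficients are [7/48, 69/20, 1162/345, -2525987/801780, 7866597609/29351968940].


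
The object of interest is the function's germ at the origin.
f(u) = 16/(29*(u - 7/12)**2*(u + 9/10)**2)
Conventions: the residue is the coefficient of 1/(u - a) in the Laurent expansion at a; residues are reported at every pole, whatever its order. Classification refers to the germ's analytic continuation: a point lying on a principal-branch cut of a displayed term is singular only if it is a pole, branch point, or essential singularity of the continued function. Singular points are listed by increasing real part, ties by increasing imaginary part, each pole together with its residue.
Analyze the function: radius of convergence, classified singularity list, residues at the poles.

Radius of convergence at 0: 7/12.
At -9/10: a pole of order 2; residue 6912000/20444101.
At 7/12: a pole of order 2; residue -6912000/20444101.

Denominator factor (u - 7/12)^2: pole of order 2 at 7/12, modulus 7/12.
Denominator factor (u + 9/10)^2: pole of order 2 at -9/10, modulus 9/10.
The radius of convergence is the smallest modulus among the singular points: 7/12.
At the order-2 pole -9/10 set g(u) = (u - (-9/10))^2*f(u) = 16/(29*(u - 7/12)**2).
Order-2 pole: residue = g'(a); g'(-9/10) = 6912000/20444101, so the residue is 6912000/20444101.
At the order-2 pole 7/12 set g(u) = (u - (7/12))^2*f(u) = 16/(29*(u + 9/10)**2).
Order-2 pole: residue = g'(a); g'(7/12) = -6912000/20444101, so the residue is -6912000/20444101.
List the singular points by increasing real part (a conjugate pair: the negative imaginary part first).


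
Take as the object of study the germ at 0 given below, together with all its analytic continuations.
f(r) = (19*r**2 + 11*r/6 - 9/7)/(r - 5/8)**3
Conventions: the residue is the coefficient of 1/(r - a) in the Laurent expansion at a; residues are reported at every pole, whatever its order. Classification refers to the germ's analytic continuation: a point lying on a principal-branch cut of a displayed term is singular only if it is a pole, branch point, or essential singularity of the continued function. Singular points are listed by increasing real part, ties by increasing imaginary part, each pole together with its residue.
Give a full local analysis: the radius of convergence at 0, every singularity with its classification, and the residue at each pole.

Radius of convergence at 0: 5/8.
At 5/8: a pole of order 3; residue 19.

Denominator factor (r - 5/8)^3: pole of order 3 at 5/8, modulus 5/8.
The radius of convergence is the smallest modulus among the singular points: 5/8.
At the order-3 pole 5/8 set g(r) = (r - (5/8))^3*f(r) = 19*r**2 + 11*r/6 - 9/7.
Order-3 pole: residue = g''(a)/2; g''(5/8) = 38, so the residue is 19.


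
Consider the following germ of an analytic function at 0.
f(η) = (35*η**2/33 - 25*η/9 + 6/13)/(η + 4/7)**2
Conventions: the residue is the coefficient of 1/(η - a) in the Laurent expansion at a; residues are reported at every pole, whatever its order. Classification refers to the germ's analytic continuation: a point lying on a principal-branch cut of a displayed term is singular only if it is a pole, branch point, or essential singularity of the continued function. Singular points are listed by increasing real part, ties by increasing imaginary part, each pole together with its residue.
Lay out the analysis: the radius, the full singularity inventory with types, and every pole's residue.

Denominator factor (η + 4/7)^2: pole of order 2 at -4/7, modulus 4/7.
The radius of convergence is the smallest modulus among the singular points: 4/7.
At the order-2 pole -4/7 set g(η) = (η - (-4/7))^2*f(η) = 35*η**2/33 - 25*η/9 + 6/13.
Order-2 pole: residue = g'(a); g'(-4/7) = -395/99, so the residue is -395/99.

Radius of convergence at 0: 4/7.
At -4/7: a pole of order 2; residue -395/99.


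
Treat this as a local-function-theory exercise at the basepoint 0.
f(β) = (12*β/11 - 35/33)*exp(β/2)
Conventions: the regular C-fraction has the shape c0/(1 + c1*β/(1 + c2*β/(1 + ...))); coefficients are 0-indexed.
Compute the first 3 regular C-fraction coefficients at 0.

The regular C-fraction coefficients are [-35/33, 37/70, -6553/5180].

Taylor coefficients (expand at 0): a_0 = -35/33, a_1 = 37/66, a_2 = 109/264.
c0 = a_0 = -35/33. Peel one level at a time: if S = 1 + c*β/S' with S'(0) = 1, then c is the β-coefficient of S and S' = c*β/(S - 1).
S_1 = c0/f = 1 + (37/70)*β + (6553/9800)*β^2 + ...; c1 = 37/70.
S_2 = c1*β/(S_1 - 1) = 1 + (-6553/5180)*β + ...; c2 = -6553/5180.


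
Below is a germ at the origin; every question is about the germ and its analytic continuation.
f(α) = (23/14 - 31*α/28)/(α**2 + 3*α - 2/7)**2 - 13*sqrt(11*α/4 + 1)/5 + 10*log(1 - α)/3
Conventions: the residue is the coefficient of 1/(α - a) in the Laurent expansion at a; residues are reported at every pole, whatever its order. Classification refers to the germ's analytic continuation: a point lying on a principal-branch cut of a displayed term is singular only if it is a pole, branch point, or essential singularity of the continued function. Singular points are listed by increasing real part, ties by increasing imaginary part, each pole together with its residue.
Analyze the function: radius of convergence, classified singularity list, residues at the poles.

Denominator factor (α**2 + 3*α - 2/7)^2: discriminant 71/7, real irrational roots -3/2 + (1/14)*sqrt(497) and -3/2 - (1/14)*sqrt(497); poles of order 2, moduli -3/2 + (1/14)*sqrt(497) and 3/2 + (1/14)*sqrt(497).
Branch term (-13/5)*sqrt(1 - α/(-4/11)): its argument vanishes at α = -4/11, a square-root branch point, modulus 4/11.
Branch term (10/3)*log(1 - α/(1)): its argument vanishes at α = 1, a logarithmic branch point, modulus 1.
The radius of convergence is the smallest modulus among the singular points: -3/2 + (1/14)*sqrt(497).
The branch terms are analytic at -3/2 - (1/14)*sqrt(497) and contribute nothing to the residue; only the rational part matters.
The factor α**2 + 3*α - 2/7 splits as (α - a)(α - a') with a = -3/2 - (1/14)*sqrt(497), a' = -3/2 + (1/14)*sqrt(497). At the order-2 pole a set g(α) = (α - a)^2*(rational part) = [23/14 - 31*α/28] / (α - a')^2.
Order-2 pole: residue = g'(a); g'(-3/2 - (1/14)*sqrt(497)) = (185/20164)*sqrt(497), so the residue is (185/20164)*sqrt(497).
The branch terms are analytic at -3/2 + (1/14)*sqrt(497) and contribute nothing to the residue; only the rational part matters.
The factor α**2 + 3*α - 2/7 splits as (α - a)(α - a') with a = -3/2 + (1/14)*sqrt(497), a' = -3/2 - (1/14)*sqrt(497). At the order-2 pole a set g(α) = (α - a)^2*(rational part) = [23/14 - 31*α/28] / (α - a')^2.
Order-2 pole: residue = g'(a); g'(-3/2 + (1/14)*sqrt(497)) = -(185/20164)*sqrt(497), so the residue is -(185/20164)*sqrt(497).
List the singular points by increasing real part (a conjugate pair: the negative imaginary part first).

Radius of convergence at 0: -3/2 + (1/14)*sqrt(497).
At -3/2 - (1/14)*sqrt(497): a pole of order 2; residue (185/20164)*sqrt(497).
At -4/11: an algebraic (square-root) branch point.
At -3/2 + (1/14)*sqrt(497): a pole of order 2; residue -(185/20164)*sqrt(497).
At 1: a logarithmic branch point.


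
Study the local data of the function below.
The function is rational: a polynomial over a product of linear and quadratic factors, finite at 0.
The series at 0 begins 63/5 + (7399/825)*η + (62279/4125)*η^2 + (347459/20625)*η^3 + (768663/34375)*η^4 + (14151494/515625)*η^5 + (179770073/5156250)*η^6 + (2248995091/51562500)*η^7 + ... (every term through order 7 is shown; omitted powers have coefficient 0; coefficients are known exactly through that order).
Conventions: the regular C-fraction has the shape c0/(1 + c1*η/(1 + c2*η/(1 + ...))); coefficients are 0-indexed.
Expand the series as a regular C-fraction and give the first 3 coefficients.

The regular C-fraction coefficients are [63/5, -1057/1485, -43576/44847].

Taylor coefficients (read off): a_0 = 63/5, a_1 = 7399/825, a_2 = 62279/4125.
c0 = a_0 = 63/5. Peel one level at a time: if S = 1 + c*η/S' with S'(0) = 1, then c is the η-coefficient of S and S' = c*η/(S - 1).
S_1 = c0/f = 1 + (-1057/1485)*η + (-305032/441045)*η^2 + ...; c1 = -1057/1485.
S_2 = c1*η/(S_1 - 1) = 1 + (-43576/44847)*η + ...; c2 = -43576/44847.


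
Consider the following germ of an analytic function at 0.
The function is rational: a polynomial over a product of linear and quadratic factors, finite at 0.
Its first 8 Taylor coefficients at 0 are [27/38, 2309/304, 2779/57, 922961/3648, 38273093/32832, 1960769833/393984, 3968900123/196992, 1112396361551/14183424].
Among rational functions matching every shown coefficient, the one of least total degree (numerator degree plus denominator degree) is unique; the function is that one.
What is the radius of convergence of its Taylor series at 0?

The radius of convergence is 1/3.

No rational of total degree below 6 reproduces all 8 coefficients; solving the [1/5] Pade equations on them gives f(v) = (-23*v/12 - 18/19)/((v - 1/3)**3*(v + 6)**2), whose expansion matches every shown term.
Denominator factor (v - 1/3)^3: pole of order 3 at 1/3, modulus 1/3.
Denominator factor (v + 6)^2: pole of order 2 at -6, modulus 6.
The radius of convergence is the smallest modulus among the singular points: 1/3.


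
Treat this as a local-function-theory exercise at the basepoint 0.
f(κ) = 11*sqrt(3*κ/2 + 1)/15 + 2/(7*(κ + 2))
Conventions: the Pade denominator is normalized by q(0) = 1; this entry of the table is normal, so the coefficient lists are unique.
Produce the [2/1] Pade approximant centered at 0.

The Pade approximant has numerator coefficients [92/105, 13541/11460, 6523/30560]; denominator coefficients [1, 613/764].

Taylor coefficients needed (expand at 0): a_0 = 92/105, a_1 = 67/140, a_2 = -191/1120, a_3 = 613/4480.
Write the denominator as Q(κ) = 1 + q1*κ. Requiring Q*f - P = O(κ^4) with deg P <= 2 kills the coefficients of κ^3..κ^3 in Q*f:
  κ^3: a_3 + q1*a_2 = 0, i.e. 613/4480 + (-191/1120)*q1 = 0.
Solving this linear system: q1 = 613/764.
The numerator is Q*f truncated at degree 2: P0 = a_0 = 92/105; P1 = a_1 + q1*a_0 = 13541/11460; P2 = a_2 + q1*a_1 = 6523/30560.


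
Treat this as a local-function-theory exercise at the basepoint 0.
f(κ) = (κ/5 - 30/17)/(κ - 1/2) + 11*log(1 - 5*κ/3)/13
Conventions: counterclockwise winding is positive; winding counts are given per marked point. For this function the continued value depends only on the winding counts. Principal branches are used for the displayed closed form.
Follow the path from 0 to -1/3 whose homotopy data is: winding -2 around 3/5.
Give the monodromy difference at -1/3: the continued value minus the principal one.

Continued minus principal equals -(44/13)*pi*i.

The rational part is single-valued and drops out of the difference; each branch term changes only by its own monodromy.
(11/13)*log(1 - κ/(3/5)): each positive loop around 3/5 adds 2*pi*i to the log, so winding -2 contributes (11/13)*(-2)*2*pi*i = -(44/13)*pi*i.
Summing the contributions at κ = -1/3 gives -(44/13)*pi*i.


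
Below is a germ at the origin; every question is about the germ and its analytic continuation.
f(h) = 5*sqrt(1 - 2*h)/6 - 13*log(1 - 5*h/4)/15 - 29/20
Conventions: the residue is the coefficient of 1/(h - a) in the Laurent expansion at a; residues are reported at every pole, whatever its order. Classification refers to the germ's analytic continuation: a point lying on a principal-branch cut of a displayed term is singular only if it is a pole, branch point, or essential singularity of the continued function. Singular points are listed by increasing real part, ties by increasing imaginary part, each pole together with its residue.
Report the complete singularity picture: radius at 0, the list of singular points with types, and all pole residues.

Branch term (-13/15)*log(1 - h/(4/5)): its argument vanishes at h = 4/5, a logarithmic branch point, modulus 4/5.
Branch term (5/6)*sqrt(1 - h/(1/2)): its argument vanishes at h = 1/2, a square-root branch point, modulus 1/2.
The radius of convergence is the smallest modulus among the singular points: 1/2.
List the singular points by increasing real part (a conjugate pair: the negative imaginary part first).

Radius of convergence at 0: 1/2.
At 1/2: an algebraic (square-root) branch point.
At 4/5: a logarithmic branch point.


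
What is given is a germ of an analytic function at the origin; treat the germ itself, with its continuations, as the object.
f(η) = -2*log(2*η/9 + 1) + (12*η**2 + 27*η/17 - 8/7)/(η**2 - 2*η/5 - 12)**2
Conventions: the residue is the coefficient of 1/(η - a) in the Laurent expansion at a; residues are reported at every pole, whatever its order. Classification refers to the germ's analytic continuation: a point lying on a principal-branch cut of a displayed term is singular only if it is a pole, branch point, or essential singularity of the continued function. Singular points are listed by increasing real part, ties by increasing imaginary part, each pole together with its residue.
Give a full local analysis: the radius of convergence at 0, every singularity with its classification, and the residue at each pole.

Denominator factor (η**2 - 2*η/5 - 12)^2: discriminant 1204/25, real irrational roots 1/5 + (1/5)*sqrt(301) and 1/5 - (1/5)*sqrt(301); poles of order 2, moduli 1/5 + (1/5)*sqrt(301) and -1/5 + (1/5)*sqrt(301).
Branch term (-2)*log(1 - η/(-9/2)): its argument vanishes at η = -9/2, a logarithmic branch point, modulus 9/2.
The radius of convergence is the smallest modulus among the singular points: -1/5 + (1/5)*sqrt(301).
The branch term is analytic at 1/5 - (1/5)*sqrt(301) and contributes nothing to the residue; only the rational part matters.
The factor η**2 - 2*η/5 - 12 splits as (η - a)(η - a') with a = 1/5 - (1/5)*sqrt(301), a' = 1/5 + (1/5)*sqrt(301). At the order-2 pole a set g(η) = (η - a)^2*(rational part) = [12*η**2 + 27*η/17 - 8/7] / (η - a')^2.
Order-2 pole: residue = g'(a); g'(1/5 - (1/5)*sqrt(301)) = -(2154275/43126076)*sqrt(301), so the residue is -(2154275/43126076)*sqrt(301).
The branch term is analytic at 1/5 + (1/5)*sqrt(301) and contributes nothing to the residue; only the rational part matters.
The factor η**2 - 2*η/5 - 12 splits as (η - a)(η - a') with a = 1/5 + (1/5)*sqrt(301), a' = 1/5 - (1/5)*sqrt(301). At the order-2 pole a set g(η) = (η - a)^2*(rational part) = [12*η**2 + 27*η/17 - 8/7] / (η - a')^2.
Order-2 pole: residue = g'(a); g'(1/5 + (1/5)*sqrt(301)) = (2154275/43126076)*sqrt(301), so the residue is (2154275/43126076)*sqrt(301).
List the singular points by increasing real part (a conjugate pair: the negative imaginary part first).

Radius of convergence at 0: -1/5 + (1/5)*sqrt(301).
At -9/2: a logarithmic branch point.
At 1/5 - (1/5)*sqrt(301): a pole of order 2; residue -(2154275/43126076)*sqrt(301).
At 1/5 + (1/5)*sqrt(301): a pole of order 2; residue (2154275/43126076)*sqrt(301).


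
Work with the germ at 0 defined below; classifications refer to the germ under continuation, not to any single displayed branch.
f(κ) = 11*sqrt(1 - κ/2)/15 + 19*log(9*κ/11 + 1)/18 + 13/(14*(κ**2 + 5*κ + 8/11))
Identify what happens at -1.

The point is a regular point.

Denominator factors: κ**2 + 5*κ + 8/11 = -36/11 at κ = -1 — none vanishes.
Branch term sqrt(1 - κ/(2)): argument at -1 is 3/2, nonzero, so -1 is not its branch point (a point on a principal cut is still regular for the continued germ).
Branch term log(1 - κ/(-11/9)): argument at -1 is 2/11, nonzero, so -1 is not its branch point (a point on a principal cut is still regular for the continued germ).
So the germ continues analytically to -1.


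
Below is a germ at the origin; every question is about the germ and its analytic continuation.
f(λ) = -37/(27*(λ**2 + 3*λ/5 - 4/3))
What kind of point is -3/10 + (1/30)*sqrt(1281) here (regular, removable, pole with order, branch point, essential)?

The point is a pole of order 1.

The denominator factor λ**2 + 3*λ/5 - 4/3 vanishes at -3/10 + (1/30)*sqrt(1281) and appears to the power 1; the numerator there equals -37/27, nonzero, and no other factor vanishes.
Hence a pole whose order is the multiplicity, 1.


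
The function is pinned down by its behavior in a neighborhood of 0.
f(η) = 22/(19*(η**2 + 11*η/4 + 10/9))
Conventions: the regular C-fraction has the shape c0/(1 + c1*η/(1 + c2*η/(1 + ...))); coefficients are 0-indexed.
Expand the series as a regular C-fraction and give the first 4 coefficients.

The regular C-fraction coefficients are [99/95, 99/40, -4/11, 4/11].

Taylor coefficients (expand at 0): a_0 = 99/95, a_1 = -9801/3800, a_2 = 827739/152000, a_3 = -67832721/6080000.
c0 = a_0 = 99/95. Peel one level at a time: if S = 1 + c*η/S' with S'(0) = 1, then c is the η-coefficient of S and S' = c*η/(S - 1).
S_1 = c0/f = 1 + (99/40)*η + (9/10)*η^2 + ...; c1 = 99/40.
S_2 = c1*η/(S_1 - 1) = 1 + (-4/11)*η + (16/121)*η^2 + ...; c2 = -4/11.
S_3 = c2*η/(S_2 - 1) = 1 + (4/11)*η + ...; c3 = 4/11.


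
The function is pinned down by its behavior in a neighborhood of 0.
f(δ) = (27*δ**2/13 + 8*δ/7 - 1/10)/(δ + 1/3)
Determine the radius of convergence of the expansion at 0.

Denominator factor (δ + 1/3): pole of order 1 at -1/3, modulus 1/3.
The radius of convergence is the smallest modulus among the singular points: 1/3.

The radius of convergence is 1/3.
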